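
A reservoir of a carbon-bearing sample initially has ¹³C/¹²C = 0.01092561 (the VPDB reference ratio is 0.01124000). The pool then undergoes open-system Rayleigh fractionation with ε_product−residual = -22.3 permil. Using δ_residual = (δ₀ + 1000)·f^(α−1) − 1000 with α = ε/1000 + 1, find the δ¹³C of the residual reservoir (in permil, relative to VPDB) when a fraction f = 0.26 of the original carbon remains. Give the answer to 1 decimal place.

δ₀ = (0.01092561/0.01124000 − 1)×1000 = (0.972029 − 1)×1000 = -27.971 permil
α − 1 = ε/1000 = -0.0223
f^(α−1) = 0.26^(-0.0223) = 1.030495
δ_res = (-27.971 + 1000) × 1.030495 − 1000 = 1001.672 − 1000 = 1.67 permil

1.7 permil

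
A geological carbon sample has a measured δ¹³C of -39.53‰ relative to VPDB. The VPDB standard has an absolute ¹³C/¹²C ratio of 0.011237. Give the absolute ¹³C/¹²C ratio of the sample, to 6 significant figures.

R_sample = R_standard × (δ¹³C/1000 + 1)
R_sample = 0.011237 × (-39.53/1000 + 1) = 0.011237 × 0.960470
R_sample = 0.0107928

0.0107928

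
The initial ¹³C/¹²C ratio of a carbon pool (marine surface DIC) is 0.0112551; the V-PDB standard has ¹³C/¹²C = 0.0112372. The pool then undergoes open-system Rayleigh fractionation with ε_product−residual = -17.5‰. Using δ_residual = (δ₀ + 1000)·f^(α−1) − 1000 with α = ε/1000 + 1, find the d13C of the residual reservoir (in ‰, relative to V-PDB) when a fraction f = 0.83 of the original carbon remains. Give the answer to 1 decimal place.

δ₀ = (0.0112551/0.0112372 − 1)×1000 = (1.001593 − 1)×1000 = 1.593‰
α − 1 = ε/1000 = -0.0175
f^(α−1) = 0.83^(-0.0175) = 1.003266
δ_res = (1.593 + 1000) × 1.003266 − 1000 = 1004.864 − 1000 = 4.86‰

4.9‰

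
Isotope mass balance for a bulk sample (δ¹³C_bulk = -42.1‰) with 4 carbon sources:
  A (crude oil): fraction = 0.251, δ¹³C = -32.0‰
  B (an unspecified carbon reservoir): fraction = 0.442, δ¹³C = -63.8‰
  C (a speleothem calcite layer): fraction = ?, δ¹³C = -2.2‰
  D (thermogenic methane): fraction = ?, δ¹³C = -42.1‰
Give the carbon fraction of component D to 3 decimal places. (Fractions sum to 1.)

0.130

Let f_D and f_C be the unknown fractions; fractions sum to 1 so f_D + f_C = 0.307.
Mass balance: Σ fᵢ·δᵢ = δ_bulk ⇒ f_D·(-42.1) + f_C·(-2.2) = -42.1 − (-36.232) = -5.868
Substitute f_C = 0.307 − f_D:
f_D·(-42.1 − -2.2) = -5.868 − 0.307×(-2.2) = -5.193
f_D = -5.193 / -39.9 = 0.1302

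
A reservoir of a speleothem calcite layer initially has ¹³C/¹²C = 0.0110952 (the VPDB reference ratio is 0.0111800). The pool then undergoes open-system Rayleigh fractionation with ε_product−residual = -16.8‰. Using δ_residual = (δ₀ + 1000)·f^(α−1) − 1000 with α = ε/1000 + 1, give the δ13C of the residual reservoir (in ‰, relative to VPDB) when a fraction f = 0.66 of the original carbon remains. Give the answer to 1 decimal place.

δ₀ = (0.0110952/0.0111800 − 1)×1000 = (0.992415 − 1)×1000 = -7.585‰
α − 1 = ε/1000 = -0.0168
f^(α−1) = 0.66^(-0.0168) = 1.007005
δ_res = (-7.585 + 1000) × 1.007005 − 1000 = 999.367 − 1000 = -0.63‰

-0.6‰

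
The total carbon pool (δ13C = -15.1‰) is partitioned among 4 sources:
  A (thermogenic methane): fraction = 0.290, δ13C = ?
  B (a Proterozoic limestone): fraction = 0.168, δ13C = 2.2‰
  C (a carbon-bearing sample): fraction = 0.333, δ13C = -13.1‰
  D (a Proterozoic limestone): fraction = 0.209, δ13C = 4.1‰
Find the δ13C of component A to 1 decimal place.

Isotope mass balance: δ_bulk = Σ fᵢ·δᵢ.
-15.1 = 0.290×δ_A + 0.168×(2.2) + 0.333×(-13.1) + 0.209×(4.1)
0.290·δ_A = -15.1 − (-3.136) = -11.964
δ_A = -11.964 / 0.290 = -41.26‰

-41.3‰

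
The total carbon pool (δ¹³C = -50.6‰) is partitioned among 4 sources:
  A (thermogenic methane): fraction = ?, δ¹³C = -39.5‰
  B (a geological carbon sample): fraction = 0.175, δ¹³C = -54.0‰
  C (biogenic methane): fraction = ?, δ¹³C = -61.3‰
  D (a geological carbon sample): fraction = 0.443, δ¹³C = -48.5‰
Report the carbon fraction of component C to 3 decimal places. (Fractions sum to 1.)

Let f_C and f_A be the unknown fractions; fractions sum to 1 so f_C + f_A = 0.382.
Mass balance: Σ fᵢ·δᵢ = δ_bulk ⇒ f_C·(-61.3) + f_A·(-39.5) = -50.6 − (-30.936) = -19.665
Substitute f_A = 0.382 − f_C:
f_C·(-61.3 − -39.5) = -19.665 − 0.382×(-39.5) = -4.575
f_C = -4.575 / -21.8 = 0.2099

0.210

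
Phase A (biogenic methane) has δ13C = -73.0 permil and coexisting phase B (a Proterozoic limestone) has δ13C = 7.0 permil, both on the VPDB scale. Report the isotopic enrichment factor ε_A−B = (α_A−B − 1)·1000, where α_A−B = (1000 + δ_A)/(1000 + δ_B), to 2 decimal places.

α_A−B = (1000 + -73.0) / (1000 + 7.0) = 927.0 / 1007.0 = 0.920556
ε_A−B = (0.920556 − 1) × 1000 = -79.444 permil
(The approximation ε ≈ δ_A − δ_B would give -80.0 permil.)

-79.44 permil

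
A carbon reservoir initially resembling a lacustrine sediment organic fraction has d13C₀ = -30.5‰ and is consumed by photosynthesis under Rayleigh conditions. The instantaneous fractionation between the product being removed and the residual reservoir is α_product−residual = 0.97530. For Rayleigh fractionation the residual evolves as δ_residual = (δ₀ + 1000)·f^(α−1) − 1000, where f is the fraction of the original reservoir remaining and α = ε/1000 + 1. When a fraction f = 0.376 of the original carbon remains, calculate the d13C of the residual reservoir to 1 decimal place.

-6.8‰

Rayleigh residual: δ_res = (δ₀ + 1000)·f^(α−1) − 1000
α − 1 = -0.02470
f^(α−1) = 0.376^(-0.02470) = 1.024455
δ_res = (-30.5 + 1000) × 1.024455 − 1000 = 993.209 − 1000 = -6.79‰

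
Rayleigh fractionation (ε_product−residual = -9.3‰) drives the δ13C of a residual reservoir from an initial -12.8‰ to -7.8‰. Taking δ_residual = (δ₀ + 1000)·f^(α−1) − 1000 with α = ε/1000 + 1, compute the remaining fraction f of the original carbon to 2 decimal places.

0.58

α − 1 = ε/1000 = -0.0093
(δ_res + 1000)/(δ₀ + 1000) = (-7.8 + 1000)/(-12.8 + 1000) = 992.2/987.2 = 1.005065
f = 1.005065^(1/-0.0093) = exp(ln(1.005065)/-0.0093) = exp(0.00505/-0.0093)
f = exp(-0.5432) = 0.5809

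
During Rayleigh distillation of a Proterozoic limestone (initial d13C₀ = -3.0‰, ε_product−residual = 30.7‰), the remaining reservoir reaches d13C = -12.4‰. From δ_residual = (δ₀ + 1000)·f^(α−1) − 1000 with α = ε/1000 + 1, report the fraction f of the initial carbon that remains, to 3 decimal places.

0.734

α − 1 = ε/1000 = 0.0307
(δ_res + 1000)/(δ₀ + 1000) = (-12.4 + 1000)/(-3.0 + 1000) = 987.6/997.0 = 0.990572
f = 0.990572^(1/0.0307) = exp(ln(0.990572)/0.0307) = exp(-0.00947/0.0307)
f = exp(-0.3086) = 0.7345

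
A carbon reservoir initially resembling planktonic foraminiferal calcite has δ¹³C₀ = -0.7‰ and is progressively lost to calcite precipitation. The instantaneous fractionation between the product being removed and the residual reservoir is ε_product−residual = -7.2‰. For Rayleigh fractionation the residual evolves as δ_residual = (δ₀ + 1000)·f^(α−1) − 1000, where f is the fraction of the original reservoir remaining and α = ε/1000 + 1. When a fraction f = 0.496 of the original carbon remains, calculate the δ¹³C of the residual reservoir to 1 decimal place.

4.4‰

Rayleigh residual: δ_res = (δ₀ + 1000)·f^(α−1) − 1000
α = ε/1000 + 1 = 0.99280, so α − 1 = -0.00720
f^(α−1) = 0.496^(-0.00720) = 1.005061
δ_res = (-0.7 + 1000) × 1.005061 − 1000 = 1004.358 − 1000 = 4.36‰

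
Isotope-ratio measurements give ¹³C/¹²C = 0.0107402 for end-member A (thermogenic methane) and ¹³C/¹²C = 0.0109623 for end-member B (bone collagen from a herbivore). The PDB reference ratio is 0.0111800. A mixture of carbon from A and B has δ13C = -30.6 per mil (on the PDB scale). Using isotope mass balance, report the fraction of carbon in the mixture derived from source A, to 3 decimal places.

0.560

δ_A = (0.0107402/0.0111800 − 1)×1000 = (0.960662 − 1)×1000 = -39.338 per mil
δ_B = (0.0109623/0.0111800 − 1)×1000 = (0.980528 − 1)×1000 = -19.472 per mil
f_A = (δ_mix − δ_B)/(δ_A − δ_B) = (-30.6 − (-19.472))/(-39.338 − (-19.472))
f_A = -11.128 / -19.866 = 0.5601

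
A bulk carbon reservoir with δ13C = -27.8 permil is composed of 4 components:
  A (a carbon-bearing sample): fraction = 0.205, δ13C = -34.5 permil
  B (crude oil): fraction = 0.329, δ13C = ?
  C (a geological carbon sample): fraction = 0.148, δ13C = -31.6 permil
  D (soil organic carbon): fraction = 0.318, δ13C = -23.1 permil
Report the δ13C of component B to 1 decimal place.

-26.5 permil

Isotope mass balance: δ_bulk = Σ fᵢ·δᵢ.
-27.8 = 0.205×(-34.5) + 0.329×δ_B + 0.148×(-31.6) + 0.318×(-23.1)
0.329·δ_B = -27.8 − (-19.095) = -8.705
δ_B = -8.705 / 0.329 = -26.46 permil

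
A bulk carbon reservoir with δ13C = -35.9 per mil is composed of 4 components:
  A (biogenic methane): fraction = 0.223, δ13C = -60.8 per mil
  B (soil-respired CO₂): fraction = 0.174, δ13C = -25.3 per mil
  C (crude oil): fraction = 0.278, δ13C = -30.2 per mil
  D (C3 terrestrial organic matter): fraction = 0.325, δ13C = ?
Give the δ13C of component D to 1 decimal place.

-29.4 per mil

Isotope mass balance: δ_bulk = Σ fᵢ·δᵢ.
-35.9 = 0.223×(-60.8) + 0.174×(-25.3) + 0.278×(-30.2) + 0.325×δ_D
0.325·δ_D = -35.9 − (-26.356) = -9.544
δ_D = -9.544 / 0.325 = -29.37 per mil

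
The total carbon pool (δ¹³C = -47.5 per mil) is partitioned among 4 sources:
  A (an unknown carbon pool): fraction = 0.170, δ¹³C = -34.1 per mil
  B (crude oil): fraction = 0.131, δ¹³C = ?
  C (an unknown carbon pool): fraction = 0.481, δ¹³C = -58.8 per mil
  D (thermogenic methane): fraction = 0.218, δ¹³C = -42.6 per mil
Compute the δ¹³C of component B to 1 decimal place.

-31.6 per mil

Isotope mass balance: δ_bulk = Σ fᵢ·δᵢ.
-47.5 = 0.170×(-34.1) + 0.131×δ_B + 0.481×(-58.8) + 0.218×(-42.6)
0.131·δ_B = -47.5 − (-43.367) = -4.133
δ_B = -4.133 / 0.131 = -31.55 per mil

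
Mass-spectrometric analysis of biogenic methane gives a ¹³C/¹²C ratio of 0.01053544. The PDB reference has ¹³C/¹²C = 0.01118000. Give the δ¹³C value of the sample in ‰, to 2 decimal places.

-57.65‰

δ¹³C = (R_sample / R_standard − 1) × 1000
R_sample / R_standard = 0.01053544 / 0.01118000 = 0.942347
δ¹³C = (0.942347 − 1) × 1000 = -57.653‰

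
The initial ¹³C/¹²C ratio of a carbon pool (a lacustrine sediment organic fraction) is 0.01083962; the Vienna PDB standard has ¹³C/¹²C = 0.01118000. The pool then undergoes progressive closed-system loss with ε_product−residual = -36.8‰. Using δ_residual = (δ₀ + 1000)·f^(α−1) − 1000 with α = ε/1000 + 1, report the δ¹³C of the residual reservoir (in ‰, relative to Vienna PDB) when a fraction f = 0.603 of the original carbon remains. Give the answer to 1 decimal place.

-12.2‰

δ₀ = (0.01083962/0.01118000 − 1)×1000 = (0.969555 − 1)×1000 = -30.445‰
α − 1 = ε/1000 = -0.0368
f^(α−1) = 0.603^(-0.0368) = 1.018789
δ_res = (-30.445 + 1000) × 1.018789 − 1000 = 987.772 − 1000 = -12.23‰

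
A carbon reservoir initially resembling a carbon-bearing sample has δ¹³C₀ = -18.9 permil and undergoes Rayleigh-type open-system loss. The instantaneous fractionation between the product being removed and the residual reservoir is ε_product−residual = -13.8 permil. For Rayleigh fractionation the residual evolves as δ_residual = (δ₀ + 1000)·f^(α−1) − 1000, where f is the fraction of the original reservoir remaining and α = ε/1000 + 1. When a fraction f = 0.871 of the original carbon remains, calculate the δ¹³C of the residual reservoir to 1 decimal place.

-17.0 permil

Rayleigh residual: δ_res = (δ₀ + 1000)·f^(α−1) − 1000
α = ε/1000 + 1 = 0.98620, so α − 1 = -0.01380
f^(α−1) = 0.871^(-0.01380) = 1.001908
δ_res = (-18.9 + 1000) × 1.001908 − 1000 = 982.972 − 1000 = -17.03 permil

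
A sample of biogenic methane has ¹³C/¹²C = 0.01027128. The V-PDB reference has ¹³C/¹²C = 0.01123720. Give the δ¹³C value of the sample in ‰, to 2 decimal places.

-85.96‰

δ¹³C = (R_sample / R_standard − 1) × 1000
R_sample / R_standard = 0.01027128 / 0.01123720 = 0.914043
δ¹³C = (0.914043 − 1) × 1000 = -85.957‰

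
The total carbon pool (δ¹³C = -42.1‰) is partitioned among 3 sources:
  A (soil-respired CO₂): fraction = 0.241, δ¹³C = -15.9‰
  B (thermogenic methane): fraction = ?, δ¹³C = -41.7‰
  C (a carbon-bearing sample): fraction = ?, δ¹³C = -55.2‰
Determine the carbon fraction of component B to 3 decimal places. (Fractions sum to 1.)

Let f_B and f_C be the unknown fractions; fractions sum to 1 so f_B + f_C = 0.759.
Mass balance: Σ fᵢ·δᵢ = δ_bulk ⇒ f_B·(-41.7) + f_C·(-55.2) = -42.1 − (-3.832) = -38.268
Substitute f_C = 0.759 − f_B:
f_B·(-41.7 − -55.2) = -38.268 − 0.759×(-55.2) = 3.629
f_B = 3.629 / 13.5 = 0.2688

0.269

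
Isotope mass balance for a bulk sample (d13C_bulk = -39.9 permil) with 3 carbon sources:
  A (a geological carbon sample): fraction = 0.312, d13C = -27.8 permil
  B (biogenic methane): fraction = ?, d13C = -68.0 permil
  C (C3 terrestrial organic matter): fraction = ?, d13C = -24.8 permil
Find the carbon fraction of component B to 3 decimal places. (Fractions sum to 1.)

Let f_B and f_C be the unknown fractions; fractions sum to 1 so f_B + f_C = 0.688.
Mass balance: Σ fᵢ·δᵢ = δ_bulk ⇒ f_B·(-68.0) + f_C·(-24.8) = -39.9 − (-8.674) = -31.226
Substitute f_C = 0.688 − f_B:
f_B·(-68.0 − -24.8) = -31.226 − 0.688×(-24.8) = -14.164
f_B = -14.164 / -43.2 = 0.3279

0.328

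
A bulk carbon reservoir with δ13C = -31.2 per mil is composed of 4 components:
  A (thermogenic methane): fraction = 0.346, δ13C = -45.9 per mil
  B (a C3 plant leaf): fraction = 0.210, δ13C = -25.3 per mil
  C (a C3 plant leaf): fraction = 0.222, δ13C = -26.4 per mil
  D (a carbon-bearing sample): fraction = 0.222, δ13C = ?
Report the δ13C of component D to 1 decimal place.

-18.7 per mil

Isotope mass balance: δ_bulk = Σ fᵢ·δᵢ.
-31.2 = 0.346×(-45.9) + 0.210×(-25.3) + 0.222×(-26.4) + 0.222×δ_D
0.222·δ_D = -31.2 − (-27.055) = -4.145
δ_D = -4.145 / 0.222 = -18.67 per mil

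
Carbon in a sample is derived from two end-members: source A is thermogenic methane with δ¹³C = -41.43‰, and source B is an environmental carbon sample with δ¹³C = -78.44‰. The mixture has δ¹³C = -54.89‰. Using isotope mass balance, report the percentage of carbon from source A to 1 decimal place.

δ_mix = f_A·δ_A + (1 − f_A)·δ_B  ⇒  f_A = (δ_mix − δ_B)/(δ_A − δ_B)
f_A = (-54.89 − (-78.44)) / (-41.43 − (-78.44))
f_A = 23.55 / 37.01 = 0.6363

63.6%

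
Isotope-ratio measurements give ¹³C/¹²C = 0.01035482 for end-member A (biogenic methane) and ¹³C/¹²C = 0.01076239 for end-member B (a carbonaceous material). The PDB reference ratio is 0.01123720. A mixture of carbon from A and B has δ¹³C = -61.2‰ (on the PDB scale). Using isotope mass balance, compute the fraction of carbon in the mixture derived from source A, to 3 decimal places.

0.522

δ_A = (0.01035482/0.01123720 − 1)×1000 = (0.921477 − 1)×1000 = -78.523‰
δ_B = (0.01076239/0.01123720 − 1)×1000 = (0.957747 − 1)×1000 = -42.253‰
f_A = (δ_mix − δ_B)/(δ_A − δ_B) = (-61.2 − (-42.253))/(-78.523 − (-42.253))
f_A = -18.947 / -36.270 = 0.5224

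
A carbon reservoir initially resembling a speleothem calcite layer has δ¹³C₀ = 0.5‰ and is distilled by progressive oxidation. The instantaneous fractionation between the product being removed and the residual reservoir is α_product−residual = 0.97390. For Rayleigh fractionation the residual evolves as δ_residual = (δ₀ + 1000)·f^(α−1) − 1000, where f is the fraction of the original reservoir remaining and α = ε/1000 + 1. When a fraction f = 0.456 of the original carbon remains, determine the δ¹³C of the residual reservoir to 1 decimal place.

21.2‰

Rayleigh residual: δ_res = (δ₀ + 1000)·f^(α−1) − 1000
α − 1 = -0.02610
f^(α−1) = 0.456^(-0.02610) = 1.020707
δ_res = (0.5 + 1000) × 1.020707 − 1000 = 1021.217 − 1000 = 21.22‰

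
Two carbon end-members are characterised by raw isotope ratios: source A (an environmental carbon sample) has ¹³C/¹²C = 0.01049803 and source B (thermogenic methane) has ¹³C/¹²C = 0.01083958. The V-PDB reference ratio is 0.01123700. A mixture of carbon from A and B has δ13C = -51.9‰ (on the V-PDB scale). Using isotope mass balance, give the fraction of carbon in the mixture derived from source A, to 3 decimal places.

0.544

δ_A = (0.01049803/0.01123700 − 1)×1000 = (0.934238 − 1)×1000 = -65.762‰
δ_B = (0.01083958/0.01123700 − 1)×1000 = (0.964633 − 1)×1000 = -35.367‰
f_A = (δ_mix − δ_B)/(δ_A − δ_B) = (-51.9 − (-35.367))/(-65.762 − (-35.367))
f_A = -16.533 / -30.395 = 0.5439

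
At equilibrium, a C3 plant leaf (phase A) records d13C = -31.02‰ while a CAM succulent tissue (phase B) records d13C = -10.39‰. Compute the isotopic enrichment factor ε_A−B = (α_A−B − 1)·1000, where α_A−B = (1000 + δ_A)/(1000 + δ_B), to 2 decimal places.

-20.85‰

α_A−B = (1000 + -31.02) / (1000 + -10.39) = 968.98 / 989.61 = 0.979153
ε_A−B = (0.979153 − 1) × 1000 = -20.847‰
(The approximation ε ≈ δ_A − δ_B would give -20.63‰.)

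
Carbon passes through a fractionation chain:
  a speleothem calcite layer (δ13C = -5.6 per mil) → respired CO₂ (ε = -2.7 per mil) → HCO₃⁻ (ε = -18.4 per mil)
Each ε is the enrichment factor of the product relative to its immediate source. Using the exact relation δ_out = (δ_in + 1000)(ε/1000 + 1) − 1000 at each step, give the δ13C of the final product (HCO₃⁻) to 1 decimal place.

step 1: δ = (-5.60 + 1000)·(-2.7/1000 + 1) − 1000 = -8.28 per mil
step 2: δ = (-8.28 + 1000)·(-18.4/1000 + 1) − 1000 = -26.53 per mil

-26.5 per mil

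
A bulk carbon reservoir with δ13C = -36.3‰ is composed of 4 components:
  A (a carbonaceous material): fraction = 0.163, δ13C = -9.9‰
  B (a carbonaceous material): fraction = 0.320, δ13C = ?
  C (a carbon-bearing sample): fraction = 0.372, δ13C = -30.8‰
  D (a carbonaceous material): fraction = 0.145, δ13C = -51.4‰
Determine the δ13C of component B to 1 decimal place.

-49.3‰

Isotope mass balance: δ_bulk = Σ fᵢ·δᵢ.
-36.3 = 0.163×(-9.9) + 0.320×δ_B + 0.372×(-30.8) + 0.145×(-51.4)
0.320·δ_B = -36.3 − (-20.524) = -15.776
δ_B = -15.776 / 0.320 = -49.30‰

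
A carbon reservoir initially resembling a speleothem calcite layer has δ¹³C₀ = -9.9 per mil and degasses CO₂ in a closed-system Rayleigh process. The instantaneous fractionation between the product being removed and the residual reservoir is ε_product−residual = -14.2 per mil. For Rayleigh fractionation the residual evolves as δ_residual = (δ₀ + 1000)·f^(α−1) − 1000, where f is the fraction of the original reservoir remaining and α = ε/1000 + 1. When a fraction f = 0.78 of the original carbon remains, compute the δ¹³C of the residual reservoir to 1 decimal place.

Rayleigh residual: δ_res = (δ₀ + 1000)·f^(α−1) − 1000
α = ε/1000 + 1 = 0.98580, so α − 1 = -0.01420
f^(α−1) = 0.78^(-0.01420) = 1.003534
δ_res = (-9.9 + 1000) × 1.003534 − 1000 = 993.599 − 1000 = -6.40 per mil

-6.4 per mil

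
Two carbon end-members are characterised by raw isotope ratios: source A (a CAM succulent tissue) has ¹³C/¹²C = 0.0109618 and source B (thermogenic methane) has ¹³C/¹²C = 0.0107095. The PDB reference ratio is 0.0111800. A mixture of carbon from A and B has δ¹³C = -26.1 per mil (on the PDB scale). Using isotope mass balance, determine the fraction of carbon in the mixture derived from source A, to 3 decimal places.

0.708

δ_A = (0.0109618/0.0111800 − 1)×1000 = (0.980483 − 1)×1000 = -19.517 per mil
δ_B = (0.0107095/0.0111800 − 1)×1000 = (0.957916 − 1)×1000 = -42.084 per mil
f_A = (δ_mix − δ_B)/(δ_A − δ_B) = (-26.1 − (-42.084))/(-19.517 − (-42.084))
f_A = 15.984 / 22.567 = 0.7083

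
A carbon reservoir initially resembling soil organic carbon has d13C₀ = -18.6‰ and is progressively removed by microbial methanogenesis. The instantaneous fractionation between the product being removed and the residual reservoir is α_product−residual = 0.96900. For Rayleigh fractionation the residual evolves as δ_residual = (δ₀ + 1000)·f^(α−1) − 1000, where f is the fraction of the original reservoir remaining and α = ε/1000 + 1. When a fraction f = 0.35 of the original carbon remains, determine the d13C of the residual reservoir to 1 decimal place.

Rayleigh residual: δ_res = (δ₀ + 1000)·f^(α−1) − 1000
α − 1 = -0.03100
f^(α−1) = 0.35^(-0.03100) = 1.033080
δ_res = (-18.6 + 1000) × 1.033080 − 1000 = 1013.865 − 1000 = 13.86‰

13.9‰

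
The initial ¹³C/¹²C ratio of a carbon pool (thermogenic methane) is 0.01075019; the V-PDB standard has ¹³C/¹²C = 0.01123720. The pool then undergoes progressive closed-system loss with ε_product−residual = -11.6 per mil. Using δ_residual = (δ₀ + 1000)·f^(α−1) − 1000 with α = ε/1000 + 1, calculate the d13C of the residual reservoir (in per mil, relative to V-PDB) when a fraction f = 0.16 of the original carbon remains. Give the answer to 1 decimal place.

-22.8 per mil

δ₀ = (0.01075019/0.01123720 − 1)×1000 = (0.956661 − 1)×1000 = -43.339 per mil
α − 1 = ε/1000 = -0.0116
f^(α−1) = 0.16^(-0.0116) = 1.021486
δ_res = (-43.339 + 1000) × 1.021486 − 1000 = 977.215 − 1000 = -22.78 per mil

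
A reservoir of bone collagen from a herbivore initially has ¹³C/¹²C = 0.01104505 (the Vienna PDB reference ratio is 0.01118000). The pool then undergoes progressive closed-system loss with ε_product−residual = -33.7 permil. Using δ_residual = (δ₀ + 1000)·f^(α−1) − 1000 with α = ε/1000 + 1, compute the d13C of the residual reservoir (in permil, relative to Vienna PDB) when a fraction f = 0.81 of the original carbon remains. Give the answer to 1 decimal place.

-5.0 permil

δ₀ = (0.01104505/0.01118000 − 1)×1000 = (0.987929 − 1)×1000 = -12.071 permil
α − 1 = ε/1000 = -0.0337
f^(α−1) = 0.81^(-0.0337) = 1.007127
δ_res = (-12.071 + 1000) × 1.007127 − 1000 = 994.970 − 1000 = -5.03 permil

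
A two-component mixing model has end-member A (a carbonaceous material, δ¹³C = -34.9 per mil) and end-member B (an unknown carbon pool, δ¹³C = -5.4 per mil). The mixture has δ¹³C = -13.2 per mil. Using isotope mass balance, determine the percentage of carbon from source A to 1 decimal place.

26.4%

δ_mix = f_A·δ_A + (1 − f_A)·δ_B  ⇒  f_A = (δ_mix − δ_B)/(δ_A − δ_B)
f_A = (-13.2 − (-5.4)) / (-34.9 − (-5.4))
f_A = -7.8 / -29.5 = 0.2644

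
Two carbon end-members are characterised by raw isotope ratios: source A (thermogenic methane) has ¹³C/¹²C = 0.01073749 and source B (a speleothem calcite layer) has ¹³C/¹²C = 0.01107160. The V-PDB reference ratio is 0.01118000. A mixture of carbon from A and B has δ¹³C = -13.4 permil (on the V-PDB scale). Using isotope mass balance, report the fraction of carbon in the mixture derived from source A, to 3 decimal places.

0.124

δ_A = (0.01073749/0.01118000 − 1)×1000 = (0.960419 − 1)×1000 = -39.581 permil
δ_B = (0.01107160/0.01118000 − 1)×1000 = (0.990304 − 1)×1000 = -9.696 permil
f_A = (δ_mix − δ_B)/(δ_A − δ_B) = (-13.4 − (-9.696))/(-39.581 − (-9.696))
f_A = -3.704 / -29.885 = 0.1239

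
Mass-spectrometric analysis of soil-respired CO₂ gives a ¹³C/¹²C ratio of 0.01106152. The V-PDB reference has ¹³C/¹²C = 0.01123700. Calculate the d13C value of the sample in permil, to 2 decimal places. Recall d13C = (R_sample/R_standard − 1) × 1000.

-15.62 permil

d13C = (R_sample / R_standard − 1) × 1000
R_sample / R_standard = 0.01106152 / 0.01123700 = 0.984384
d13C = (0.984384 − 1) × 1000 = -15.616 permil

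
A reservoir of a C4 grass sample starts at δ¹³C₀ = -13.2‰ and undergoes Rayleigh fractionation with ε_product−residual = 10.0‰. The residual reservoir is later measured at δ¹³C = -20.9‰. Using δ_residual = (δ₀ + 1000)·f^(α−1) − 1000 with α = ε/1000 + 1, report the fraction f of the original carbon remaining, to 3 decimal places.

0.457

α − 1 = ε/1000 = 0.0100
(δ_res + 1000)/(δ₀ + 1000) = (-20.9 + 1000)/(-13.2 + 1000) = 979.1/986.8 = 0.992197
f = 0.992197^(1/0.0100) = exp(ln(0.992197)/0.0100) = exp(-0.00783/0.0100)
f = exp(-0.7834) = 0.4569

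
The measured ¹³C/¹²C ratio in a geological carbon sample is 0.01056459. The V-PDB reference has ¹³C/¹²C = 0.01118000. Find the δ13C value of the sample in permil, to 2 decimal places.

δ13C = (R_sample / R_standard − 1) × 1000
R_sample / R_standard = 0.01056459 / 0.01118000 = 0.944954
δ13C = (0.944954 − 1) × 1000 = -55.046 permil

-55.05 permil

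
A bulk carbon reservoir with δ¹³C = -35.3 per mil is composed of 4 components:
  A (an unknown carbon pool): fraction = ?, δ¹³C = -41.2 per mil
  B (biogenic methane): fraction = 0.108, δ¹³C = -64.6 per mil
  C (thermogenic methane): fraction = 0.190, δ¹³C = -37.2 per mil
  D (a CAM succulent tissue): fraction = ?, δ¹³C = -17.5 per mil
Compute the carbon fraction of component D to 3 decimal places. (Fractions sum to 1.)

0.324

Let f_D and f_A be the unknown fractions; fractions sum to 1 so f_D + f_A = 0.702.
Mass balance: Σ fᵢ·δᵢ = δ_bulk ⇒ f_D·(-17.5) + f_A·(-41.2) = -35.3 − (-14.045) = -21.255
Substitute f_A = 0.702 − f_D:
f_D·(-17.5 − -41.2) = -21.255 − 0.702×(-41.2) = 7.667
f_D = 7.667 / 23.7 = 0.3235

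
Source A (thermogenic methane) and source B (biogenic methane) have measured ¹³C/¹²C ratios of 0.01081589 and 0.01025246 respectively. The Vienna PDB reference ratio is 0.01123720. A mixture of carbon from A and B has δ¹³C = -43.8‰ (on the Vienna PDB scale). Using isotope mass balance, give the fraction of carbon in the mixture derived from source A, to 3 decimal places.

δ_A = (0.01081589/0.01123720 − 1)×1000 = (0.962508 − 1)×1000 = -37.492‰
δ_B = (0.01025246/0.01123720 − 1)×1000 = (0.912368 − 1)×1000 = -87.632‰
f_A = (δ_mix − δ_B)/(δ_A − δ_B) = (-43.8 − (-87.632))/(-37.492 − (-87.632))
f_A = 43.832 / 50.140 = 0.8742

0.874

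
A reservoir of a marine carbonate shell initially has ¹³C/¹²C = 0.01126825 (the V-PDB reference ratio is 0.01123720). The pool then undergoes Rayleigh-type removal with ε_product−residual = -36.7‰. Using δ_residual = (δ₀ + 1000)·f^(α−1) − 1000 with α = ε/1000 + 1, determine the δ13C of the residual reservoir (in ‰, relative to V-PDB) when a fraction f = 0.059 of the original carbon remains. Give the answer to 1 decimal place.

112.5‰

δ₀ = (0.01126825/0.01123720 − 1)×1000 = (1.002763 − 1)×1000 = 2.763‰
α − 1 = ε/1000 = -0.0367
f^(α−1) = 0.059^(-0.0367) = 1.109455
δ_res = (2.763 + 1000) × 1.109455 − 1000 = 1112.521 − 1000 = 112.52‰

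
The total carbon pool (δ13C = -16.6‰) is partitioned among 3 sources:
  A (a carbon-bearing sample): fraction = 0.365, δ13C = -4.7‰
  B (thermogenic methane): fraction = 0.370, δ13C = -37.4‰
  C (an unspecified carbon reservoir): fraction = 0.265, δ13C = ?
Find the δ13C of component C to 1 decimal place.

-3.9‰

Isotope mass balance: δ_bulk = Σ fᵢ·δᵢ.
-16.6 = 0.365×(-4.7) + 0.370×(-37.4) + 0.265×δ_C
0.265·δ_C = -16.6 − (-15.553) = -1.047
δ_C = -1.047 / 0.265 = -3.95‰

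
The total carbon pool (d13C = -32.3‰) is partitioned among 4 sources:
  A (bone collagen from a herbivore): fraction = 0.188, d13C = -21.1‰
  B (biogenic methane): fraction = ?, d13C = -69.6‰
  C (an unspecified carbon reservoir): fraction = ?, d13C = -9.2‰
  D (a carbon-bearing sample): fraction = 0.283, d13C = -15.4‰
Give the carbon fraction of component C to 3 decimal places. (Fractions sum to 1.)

Let f_C and f_B be the unknown fractions; fractions sum to 1 so f_C + f_B = 0.529.
Mass balance: Σ fᵢ·δᵢ = δ_bulk ⇒ f_C·(-9.2) + f_B·(-69.6) = -32.3 − (-8.325) = -23.975
Substitute f_B = 0.529 − f_C:
f_C·(-9.2 − -69.6) = -23.975 − 0.529×(-69.6) = 12.843
f_C = 12.843 / 60.4 = 0.2126

0.213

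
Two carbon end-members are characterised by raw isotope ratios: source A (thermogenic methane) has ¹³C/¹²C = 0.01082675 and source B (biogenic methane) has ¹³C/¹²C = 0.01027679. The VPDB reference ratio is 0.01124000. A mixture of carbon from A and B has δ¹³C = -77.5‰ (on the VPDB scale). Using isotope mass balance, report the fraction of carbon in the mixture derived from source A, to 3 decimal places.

δ_A = (0.01082675/0.01124000 − 1)×1000 = (0.963234 − 1)×1000 = -36.766‰
δ_B = (0.01027679/0.01124000 − 1)×1000 = (0.914305 − 1)×1000 = -85.695‰
f_A = (δ_mix − δ_B)/(δ_A − δ_B) = (-77.5 − (-85.695))/(-36.766 − (-85.695))
f_A = 8.195 / 48.929 = 0.1675

0.167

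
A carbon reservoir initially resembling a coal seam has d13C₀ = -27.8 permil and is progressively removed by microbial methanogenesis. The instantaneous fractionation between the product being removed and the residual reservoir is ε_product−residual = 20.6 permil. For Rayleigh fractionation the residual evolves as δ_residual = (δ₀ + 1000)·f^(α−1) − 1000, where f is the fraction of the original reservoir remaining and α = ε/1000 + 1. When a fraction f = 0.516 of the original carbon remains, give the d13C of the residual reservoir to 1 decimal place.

Rayleigh residual: δ_res = (δ₀ + 1000)·f^(α−1) − 1000
α = ε/1000 + 1 = 1.02060, so α − 1 = 0.02060
f^(α−1) = 0.516^(0.02060) = 0.986463
δ_res = (-27.8 + 1000) × 0.986463 − 1000 = 959.039 − 1000 = -40.96 permil

-41.0 permil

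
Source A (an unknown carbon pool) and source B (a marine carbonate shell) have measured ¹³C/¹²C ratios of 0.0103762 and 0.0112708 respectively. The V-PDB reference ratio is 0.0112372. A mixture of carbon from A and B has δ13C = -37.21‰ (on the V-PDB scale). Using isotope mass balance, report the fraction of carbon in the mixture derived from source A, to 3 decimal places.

δ_A = (0.0103762/0.0112372 − 1)×1000 = (0.923379 − 1)×1000 = -76.621‰
δ_B = (0.0112708/0.0112372 − 1)×1000 = (1.002990 − 1)×1000 = 2.990‰
f_A = (δ_mix − δ_B)/(δ_A − δ_B) = (-37.21 − (2.990))/(-76.621 − (2.990))
f_A = -40.200 / -79.611 = 0.5050

0.505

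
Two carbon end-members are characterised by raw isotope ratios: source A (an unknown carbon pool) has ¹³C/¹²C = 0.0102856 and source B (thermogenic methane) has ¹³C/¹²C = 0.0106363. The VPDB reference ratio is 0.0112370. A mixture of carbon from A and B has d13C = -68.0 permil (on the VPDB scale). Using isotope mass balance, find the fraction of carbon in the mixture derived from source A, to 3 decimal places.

δ_A = (0.0102856/0.0112370 − 1)×1000 = (0.915333 − 1)×1000 = -84.667 permil
δ_B = (0.0106363/0.0112370 − 1)×1000 = (0.946543 − 1)×1000 = -53.457 permil
f_A = (δ_mix − δ_B)/(δ_A − δ_B) = (-68.0 − (-53.457))/(-84.667 − (-53.457))
f_A = -14.543 / -31.209 = 0.4660

0.466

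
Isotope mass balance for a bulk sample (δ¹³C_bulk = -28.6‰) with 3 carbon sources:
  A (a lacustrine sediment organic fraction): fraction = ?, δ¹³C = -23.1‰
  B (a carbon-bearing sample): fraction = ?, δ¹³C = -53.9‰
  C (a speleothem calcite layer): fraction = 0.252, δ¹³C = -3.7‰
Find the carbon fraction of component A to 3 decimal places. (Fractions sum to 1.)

0.411

Let f_A and f_B be the unknown fractions; fractions sum to 1 so f_A + f_B = 0.748.
Mass balance: Σ fᵢ·δᵢ = δ_bulk ⇒ f_A·(-23.1) + f_B·(-53.9) = -28.6 − (-0.932) = -27.668
Substitute f_B = 0.748 − f_A:
f_A·(-23.1 − -53.9) = -27.668 − 0.748×(-53.9) = 12.650
f_A = 12.650 / 30.8 = 0.4107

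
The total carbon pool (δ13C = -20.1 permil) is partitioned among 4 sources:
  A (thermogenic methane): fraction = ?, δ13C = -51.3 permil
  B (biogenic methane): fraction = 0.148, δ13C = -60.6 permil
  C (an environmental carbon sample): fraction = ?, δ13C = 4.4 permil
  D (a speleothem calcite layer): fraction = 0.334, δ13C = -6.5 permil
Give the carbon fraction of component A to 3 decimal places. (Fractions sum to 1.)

Let f_A and f_C be the unknown fractions; fractions sum to 1 so f_A + f_C = 0.518.
Mass balance: Σ fᵢ·δᵢ = δ_bulk ⇒ f_A·(-51.3) + f_C·(4.4) = -20.1 − (-11.140) = -8.960
Substitute f_C = 0.518 − f_A:
f_A·(-51.3 − 4.4) = -8.960 − 0.518×(4.4) = -11.239
f_A = -11.239 / -55.7 = 0.2018

0.202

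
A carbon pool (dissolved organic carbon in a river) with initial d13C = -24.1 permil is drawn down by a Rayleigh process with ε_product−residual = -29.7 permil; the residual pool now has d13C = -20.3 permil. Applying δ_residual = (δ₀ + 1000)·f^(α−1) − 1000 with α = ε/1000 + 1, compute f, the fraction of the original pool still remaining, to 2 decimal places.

α − 1 = ε/1000 = -0.0297
(δ_res + 1000)/(δ₀ + 1000) = (-20.3 + 1000)/(-24.1 + 1000) = 979.7/975.9 = 1.003894
f = 1.003894^(1/-0.0297) = exp(ln(1.003894)/-0.0297) = exp(0.00389/-0.0297)
f = exp(-0.1309) = 0.8773

0.88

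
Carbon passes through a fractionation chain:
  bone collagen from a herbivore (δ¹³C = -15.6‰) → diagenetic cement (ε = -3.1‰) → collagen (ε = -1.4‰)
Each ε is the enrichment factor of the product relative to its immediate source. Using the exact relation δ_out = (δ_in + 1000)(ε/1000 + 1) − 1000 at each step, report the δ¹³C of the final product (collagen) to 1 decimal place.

-20.0‰

step 1: δ = (-15.60 + 1000)·(-3.1/1000 + 1) − 1000 = -18.65‰
step 2: δ = (-18.65 + 1000)·(-1.4/1000 + 1) − 1000 = -20.03‰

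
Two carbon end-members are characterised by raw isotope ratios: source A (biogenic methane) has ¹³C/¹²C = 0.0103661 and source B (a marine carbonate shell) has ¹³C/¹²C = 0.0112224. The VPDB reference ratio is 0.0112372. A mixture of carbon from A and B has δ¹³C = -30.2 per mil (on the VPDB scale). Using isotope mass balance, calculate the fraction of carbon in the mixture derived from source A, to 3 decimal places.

δ_A = (0.0103661/0.0112372 − 1)×1000 = (0.922481 − 1)×1000 = -77.519 per mil
δ_B = (0.0112224/0.0112372 − 1)×1000 = (0.998683 − 1)×1000 = -1.317 per mil
f_A = (δ_mix − δ_B)/(δ_A − δ_B) = (-30.2 − (-1.317))/(-77.519 − (-1.317))
f_A = -28.883 / -76.202 = 0.3790

0.379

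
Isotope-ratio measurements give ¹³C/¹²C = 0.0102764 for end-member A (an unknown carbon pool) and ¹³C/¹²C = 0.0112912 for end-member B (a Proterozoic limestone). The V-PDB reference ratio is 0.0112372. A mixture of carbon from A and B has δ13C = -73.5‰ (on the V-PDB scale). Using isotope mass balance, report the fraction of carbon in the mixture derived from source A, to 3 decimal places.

0.867

δ_A = (0.0102764/0.0112372 − 1)×1000 = (0.914498 − 1)×1000 = -85.502‰
δ_B = (0.0112912/0.0112372 − 1)×1000 = (1.004805 − 1)×1000 = 4.805‰
f_A = (δ_mix − δ_B)/(δ_A − δ_B) = (-73.5 − (4.805))/(-85.502 − (4.805))
f_A = -78.305 / -90.307 = 0.8671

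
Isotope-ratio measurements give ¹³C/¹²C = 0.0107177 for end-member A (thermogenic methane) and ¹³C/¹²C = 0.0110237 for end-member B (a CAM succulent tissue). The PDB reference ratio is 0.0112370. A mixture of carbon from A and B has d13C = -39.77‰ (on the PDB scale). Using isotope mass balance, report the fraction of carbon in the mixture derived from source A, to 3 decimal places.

δ_A = (0.0107177/0.0112370 − 1)×1000 = (0.953787 − 1)×1000 = -46.213‰
δ_B = (0.0110237/0.0112370 − 1)×1000 = (0.981018 − 1)×1000 = -18.982‰
f_A = (δ_mix − δ_B)/(δ_A − δ_B) = (-39.77 − (-18.982))/(-46.213 − (-18.982))
f_A = -20.788 / -27.231 = 0.7634

0.763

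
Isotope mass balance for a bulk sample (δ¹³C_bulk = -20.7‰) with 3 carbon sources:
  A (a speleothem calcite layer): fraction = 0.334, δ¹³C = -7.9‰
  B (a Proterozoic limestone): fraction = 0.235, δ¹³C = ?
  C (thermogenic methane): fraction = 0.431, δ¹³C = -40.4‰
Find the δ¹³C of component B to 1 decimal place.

Isotope mass balance: δ_bulk = Σ fᵢ·δᵢ.
-20.7 = 0.334×(-7.9) + 0.235×δ_B + 0.431×(-40.4)
0.235·δ_B = -20.7 − (-20.051) = -0.649
δ_B = -0.649 / 0.235 = -2.76‰

-2.8‰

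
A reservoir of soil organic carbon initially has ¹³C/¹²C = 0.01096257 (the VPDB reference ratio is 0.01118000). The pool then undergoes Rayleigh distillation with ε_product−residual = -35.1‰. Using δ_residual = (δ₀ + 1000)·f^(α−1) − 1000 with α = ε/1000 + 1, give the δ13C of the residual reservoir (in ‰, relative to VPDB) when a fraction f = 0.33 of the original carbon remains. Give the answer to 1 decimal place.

δ₀ = (0.01096257/0.01118000 − 1)×1000 = (0.980552 − 1)×1000 = -19.448‰
α − 1 = ε/1000 = -0.0351
f^(α−1) = 0.33^(-0.0351) = 1.039681
δ_res = (-19.448 + 1000) × 1.039681 − 1000 = 1019.461 − 1000 = 19.46‰

19.5‰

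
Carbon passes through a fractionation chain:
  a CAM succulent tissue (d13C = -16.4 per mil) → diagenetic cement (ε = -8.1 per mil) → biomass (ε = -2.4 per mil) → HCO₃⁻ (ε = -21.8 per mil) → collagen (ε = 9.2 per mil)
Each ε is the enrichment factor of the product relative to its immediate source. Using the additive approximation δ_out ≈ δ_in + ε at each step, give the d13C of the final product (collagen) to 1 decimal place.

-39.5 per mil

step 1: δ ≈ -16.4 + (-8.1) = -24.5 per mil
step 2: δ ≈ -24.5 + (-2.4) = -26.9 per mil
step 3: δ ≈ -26.9 + (-21.8) = -48.7 per mil
step 4: δ ≈ -48.7 + (9.2) = -39.5 per mil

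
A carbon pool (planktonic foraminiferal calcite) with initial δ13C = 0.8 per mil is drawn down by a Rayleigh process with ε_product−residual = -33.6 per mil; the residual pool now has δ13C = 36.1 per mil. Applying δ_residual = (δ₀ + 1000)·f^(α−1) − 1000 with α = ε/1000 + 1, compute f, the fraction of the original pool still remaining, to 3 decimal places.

α − 1 = ε/1000 = -0.0336
(δ_res + 1000)/(δ₀ + 1000) = (36.1 + 1000)/(0.8 + 1000) = 1036.1/1000.8 = 1.035272
f = 1.035272^(1/-0.0336) = exp(ln(1.035272)/-0.0336) = exp(0.03466/-0.0336)
f = exp(-1.0317) = 0.3564

0.356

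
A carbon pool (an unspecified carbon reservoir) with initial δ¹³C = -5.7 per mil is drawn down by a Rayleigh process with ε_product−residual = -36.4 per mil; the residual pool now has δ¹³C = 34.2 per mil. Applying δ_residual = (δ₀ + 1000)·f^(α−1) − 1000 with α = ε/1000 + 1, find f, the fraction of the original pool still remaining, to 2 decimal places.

0.34

α − 1 = ε/1000 = -0.0364
(δ_res + 1000)/(δ₀ + 1000) = (34.2 + 1000)/(-5.7 + 1000) = 1034.2/994.3 = 1.040129
f = 1.040129^(1/-0.0364) = exp(ln(1.040129)/-0.0364) = exp(0.03934/-0.0364)
f = exp(-1.0809) = 0.3393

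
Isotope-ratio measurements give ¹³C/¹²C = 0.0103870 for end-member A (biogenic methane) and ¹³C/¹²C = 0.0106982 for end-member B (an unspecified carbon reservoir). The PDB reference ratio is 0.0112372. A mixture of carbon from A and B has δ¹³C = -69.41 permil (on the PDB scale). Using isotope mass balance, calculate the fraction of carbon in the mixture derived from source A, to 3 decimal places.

δ_A = (0.0103870/0.0112372 − 1)×1000 = (0.924341 − 1)×1000 = -75.659 permil
δ_B = (0.0106982/0.0112372 − 1)×1000 = (0.952034 − 1)×1000 = -47.966 permil
f_A = (δ_mix − δ_B)/(δ_A − δ_B) = (-69.41 − (-47.966))/(-75.659 − (-47.966))
f_A = -21.444 / -27.694 = 0.7743

0.774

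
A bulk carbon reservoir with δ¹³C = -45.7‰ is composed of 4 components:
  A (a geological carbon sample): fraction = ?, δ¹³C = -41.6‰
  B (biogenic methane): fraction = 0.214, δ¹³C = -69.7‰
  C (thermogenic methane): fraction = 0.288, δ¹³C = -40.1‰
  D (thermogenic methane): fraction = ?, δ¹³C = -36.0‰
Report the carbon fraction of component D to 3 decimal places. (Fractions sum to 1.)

0.265

Let f_D and f_A be the unknown fractions; fractions sum to 1 so f_D + f_A = 0.498.
Mass balance: Σ fᵢ·δᵢ = δ_bulk ⇒ f_D·(-36.0) + f_A·(-41.6) = -45.7 − (-26.465) = -19.235
Substitute f_A = 0.498 − f_D:
f_D·(-36.0 − -41.6) = -19.235 − 0.498×(-41.6) = 1.481
f_D = 1.481 / 5.6 = 0.2645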